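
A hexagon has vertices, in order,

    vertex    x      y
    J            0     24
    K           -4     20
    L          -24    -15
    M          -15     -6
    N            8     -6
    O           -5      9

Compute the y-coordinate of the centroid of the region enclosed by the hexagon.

209/123

Apply the shoelace formula. First the cross-terms c_i = x_i·y_{i+1} − x_{i+1}·y_i:
  96, 540, -81, 138, 42, -120  ⇒  2A = 615, A = 307.5.
Then Σ (y_i + y_{i+1})·c_i = 3135, so ȳ = 3135 / (6·307.5) = 209/123.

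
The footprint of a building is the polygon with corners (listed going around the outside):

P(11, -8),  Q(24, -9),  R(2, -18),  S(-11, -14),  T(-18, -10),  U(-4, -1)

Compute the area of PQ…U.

Apply Gauss's area formula: 2A = Σ (x_i·y_{i+1} − x_{i+1}·y_i), indices taken mod 6.
Σ = (93) + (-414) + (-226) + (-142) + (-22) + (43) = -668
Area = |Σ|/2 = 334.

334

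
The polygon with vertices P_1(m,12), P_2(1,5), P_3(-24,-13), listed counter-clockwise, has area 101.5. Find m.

Write out the shoelace sum; only the two edges meeting at P_1 involve m:
2·Area = [((-24)·12 − m·(-13)) + (m·5 − 1·12)] + 107
       = 18·m + -193 = 203
⇒ m = 22.

22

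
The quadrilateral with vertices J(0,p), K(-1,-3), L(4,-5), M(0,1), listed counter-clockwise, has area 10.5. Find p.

0

The doubled signed area Σ (x_i y_{i+1} − x_{i+1} y_i) is linear in p.
With p=0 it equals 21; the coefficient of p is 1 (from the two edges through J).
So 1·p + 21 = 2·10.5 = 21 ⇒ p = 0.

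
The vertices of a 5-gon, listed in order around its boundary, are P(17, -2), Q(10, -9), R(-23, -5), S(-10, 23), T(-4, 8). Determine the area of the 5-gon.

Apply Gauss's area formula: 2A = Σ (x_i·y_{i+1} − x_{i+1}·y_i), indices taken mod 5.
Cross-terms: -133, -257, -579, 12, -128  ⇒  Σ = -1085
Area = |Σ|/2 = 542.5.

542.5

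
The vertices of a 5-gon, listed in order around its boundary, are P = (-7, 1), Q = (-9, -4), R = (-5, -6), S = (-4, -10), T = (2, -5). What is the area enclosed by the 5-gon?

Apply the shoelace formula: 2A = Σ (x_i·y_{i+1} − x_{i+1}·y_i), indices taken mod 5.
Σ = (37) + (34) + (26) + (40) + (-33) = 104
Area = |Σ|/2 = 52.

52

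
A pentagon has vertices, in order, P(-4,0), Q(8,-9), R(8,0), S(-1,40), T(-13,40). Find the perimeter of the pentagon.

|PQ| = √((12)² + (-9)²) = √225 = 15
|QR| = √((0)² + (9)²) = √81 = 9
|RS| = √((-9)² + (40)²) = √1681 = 41
|ST| = √((-12)² + (0)²) = √144 = 12
|TP| = √((9)² + (-40)²) = √1681 = 41
Perimeter = 15 + 9 + 41 + 12 + 41 = 118.

118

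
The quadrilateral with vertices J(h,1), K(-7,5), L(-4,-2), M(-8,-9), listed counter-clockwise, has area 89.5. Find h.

9

Write out the shoelace sum; only the two edges meeting at J involve h:
2·Area = [((-8)·1 − h·(-9)) + (h·5 − (-7)·1)] + 54
       = 14·h + 53 = 179
⇒ h = 9.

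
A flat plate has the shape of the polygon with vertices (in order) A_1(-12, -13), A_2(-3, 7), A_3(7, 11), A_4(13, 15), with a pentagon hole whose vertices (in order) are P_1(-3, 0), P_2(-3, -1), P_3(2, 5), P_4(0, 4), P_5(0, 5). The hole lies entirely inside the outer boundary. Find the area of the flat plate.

Outer boundary:
Σ = (-123) + (-82) + (-38) + (11) = -232
Area = |Σ|/2 = 116.
Hole:
Apply the shoelace formula: 2A = Σ (x_i·y_{i+1} − x_{i+1}·y_i), indices taken mod 5.
Cross-terms: 3, -13, 8, 0, 15  ⇒  Σ = 13
Area = |Σ|/2 = 6.5.
Net area = 116 − 6.5 = 109.5.

109.5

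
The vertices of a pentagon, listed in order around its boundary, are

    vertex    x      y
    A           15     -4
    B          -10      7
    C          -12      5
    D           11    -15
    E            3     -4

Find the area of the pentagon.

A→B: (15)(7) − (-10)(-4) = 65
B→C: (-10)(5) − (-12)(7) = 34
C→D: (-12)(-15) − (11)(5) = 125
D→E: (11)(-4) − (3)(-15) = 1
E→A: (3)(-4) − (15)(-4) = 48
Σ = 273
Area = |Σ|/2 = 136.5.

136.5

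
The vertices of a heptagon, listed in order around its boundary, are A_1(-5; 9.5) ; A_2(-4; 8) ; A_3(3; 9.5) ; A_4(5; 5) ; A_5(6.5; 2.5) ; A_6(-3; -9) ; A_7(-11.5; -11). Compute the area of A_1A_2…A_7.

Apply the shoelace formula: 2A = Σ (x_i·y_{i+1} − x_{i+1}·y_i), indices taken mod 7.
A_1→A_2: (-5)(8) − (-4)(9.5) = -2
A_2→A_3: (-4)(9.5) − (3)(8) = -62
A_3→A_4: (3)(5) − (5)(9.5) = -32.5
A_4→A_5: (5)(2.5) − (6.5)(5) = -20
A_5→A_6: (6.5)(-9) − (-3)(2.5) = -51
A_6→A_7: (-3)(-11) − (-11.5)(-9) = -70.5
A_7→A_1: (-11.5)(9.5) − (-5)(-11) = -164.25
Σ = -402.25
Area = |Σ|/2 = 201.125.

201.125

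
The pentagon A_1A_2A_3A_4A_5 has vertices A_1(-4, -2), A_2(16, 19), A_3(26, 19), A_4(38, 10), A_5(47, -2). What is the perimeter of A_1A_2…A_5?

|A_1A_2| = √((20)² + (21)²) = √841 = 29
|A_2A_3| = √((10)² + (0)²) = √100 = 10
|A_3A_4| = √((12)² + (-9)²) = √225 = 15
|A_4A_5| = √((9)² + (-12)²) = √225 = 15
|A_5A_1| = √((-51)² + (0)²) = √2601 = 51
Perimeter = 29 + 10 + 15 + 15 + 51 = 120.

120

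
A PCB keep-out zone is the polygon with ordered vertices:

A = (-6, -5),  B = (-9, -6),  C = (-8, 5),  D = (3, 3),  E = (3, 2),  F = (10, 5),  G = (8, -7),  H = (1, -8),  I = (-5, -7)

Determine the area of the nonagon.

190

A→B: (-6)(-6) − (-9)(-5) = -9
B→C: (-9)(5) − (-8)(-6) = -93
C→D: (-8)(3) − (3)(5) = -39
D→E: (3)(2) − (3)(3) = -3
E→F: (3)(5) − (10)(2) = -5
F→G: (10)(-7) − (8)(5) = -110
G→H: (8)(-8) − (1)(-7) = -57
H→I: (1)(-7) − (-5)(-8) = -47
I→A: (-5)(-5) − (-6)(-7) = -17
Σ = -380
Area = |Σ|/2 = 190.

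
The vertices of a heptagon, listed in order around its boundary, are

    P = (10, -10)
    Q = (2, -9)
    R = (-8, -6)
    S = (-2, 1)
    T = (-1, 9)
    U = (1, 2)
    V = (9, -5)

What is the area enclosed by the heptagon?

Apply the surveyor's formula: 2A = Σ (x_i·y_{i+1} − x_{i+1}·y_i), indices taken mod 7.
Σ = (-70) + (-84) + (-20) + (-17) + (-11) + (-23) + (-40) = -265
Area = |Σ|/2 = 132.5.

132.5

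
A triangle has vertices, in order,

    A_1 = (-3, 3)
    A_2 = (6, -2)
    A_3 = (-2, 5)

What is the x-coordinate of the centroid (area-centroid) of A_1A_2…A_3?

Apply the surveyor's formula. First the cross-terms c_i = x_i·y_{i+1} − x_{i+1}·y_i:
  -12, 26, 9  ⇒  2A = 23, A = 11.5.
Then Σ (x_i + x_{i+1})·c_i = 23, so x̄ = 23 / (6·11.5) = 1/3.

1/3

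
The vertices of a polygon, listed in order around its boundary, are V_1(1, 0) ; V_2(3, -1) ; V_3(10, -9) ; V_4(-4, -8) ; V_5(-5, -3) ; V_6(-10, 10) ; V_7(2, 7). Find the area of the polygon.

Apply Gauss's area formula: 2A = Σ (x_i·y_{i+1} − x_{i+1}·y_i), indices taken mod 7.
V_1→V_2: (1)(-1) − (3)(0) = -1
V_2→V_3: (3)(-9) − (10)(-1) = -17
V_3→V_4: (10)(-8) − (-4)(-9) = -116
V_4→V_5: (-4)(-3) − (-5)(-8) = -28
V_5→V_6: (-5)(10) − (-10)(-3) = -80
V_6→V_7: (-10)(7) − (2)(10) = -90
V_7→V_1: (2)(0) − (1)(7) = -7
Σ = -339
Area = |Σ|/2 = 169.5.

169.5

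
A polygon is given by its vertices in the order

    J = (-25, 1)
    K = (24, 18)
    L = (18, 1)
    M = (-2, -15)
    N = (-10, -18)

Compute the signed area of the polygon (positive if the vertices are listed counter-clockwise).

-808

Σ = (-474) + (-300) + (-268) + (-114) + (-460) = -1616
Signed area = Σ/2 = -808 (negative ⇒ clockwise traversal).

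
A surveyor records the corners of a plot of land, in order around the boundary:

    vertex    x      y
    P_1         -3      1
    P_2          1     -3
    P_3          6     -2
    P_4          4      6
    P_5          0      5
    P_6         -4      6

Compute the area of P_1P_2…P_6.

61

Apply the shoelace formula: 2A = Σ (x_i·y_{i+1} − x_{i+1}·y_i), indices taken mod 6.
P_1→P_2: (-3)(-3) − (1)(1) = 8
P_2→P_3: (1)(-2) − (6)(-3) = 16
P_3→P_4: (6)(6) − (4)(-2) = 44
P_4→P_5: (4)(5) − (0)(6) = 20
P_5→P_6: (0)(6) − (-4)(5) = 20
P_6→P_1: (-4)(1) − (-3)(6) = 14
Σ = 122
Area = |Σ|/2 = 61.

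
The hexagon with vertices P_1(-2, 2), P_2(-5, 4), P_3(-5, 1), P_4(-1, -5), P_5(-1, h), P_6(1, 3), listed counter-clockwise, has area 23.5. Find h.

-2

Write out the shoelace sum; only the two edges meeting at P_5 involve h:
2·Area = [((-1)·h − (-1)·(-5)) + ((-1)·3 − 1·h)] + 51
       = -2·h + 43 = 47
⇒ h = -2.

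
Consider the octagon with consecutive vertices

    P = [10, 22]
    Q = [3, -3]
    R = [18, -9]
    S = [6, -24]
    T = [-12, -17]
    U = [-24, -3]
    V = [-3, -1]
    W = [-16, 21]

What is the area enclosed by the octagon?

917.5

P→Q: (10)(-3) − (3)(22) = -96
Q→R: (3)(-9) − (18)(-3) = 27
R→S: (18)(-24) − (6)(-9) = -378
S→T: (6)(-17) − (-12)(-24) = -390
T→U: (-12)(-3) − (-24)(-17) = -372
U→V: (-24)(-1) − (-3)(-3) = 15
V→W: (-3)(21) − (-16)(-1) = -79
W→P: (-16)(22) − (10)(21) = -562
Σ = -1835
Area = |Σ|/2 = 917.5.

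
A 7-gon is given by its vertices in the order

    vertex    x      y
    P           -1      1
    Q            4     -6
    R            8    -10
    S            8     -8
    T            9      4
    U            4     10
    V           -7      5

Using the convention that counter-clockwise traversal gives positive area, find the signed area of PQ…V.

Apply Gauss's area formula: 2A = Σ (x_i·y_{i+1} − x_{i+1}·y_i), indices taken mod 7.
Cross-terms: 2, 8, 16, 104, 74, 90, -2  ⇒  Σ = 292
Signed area = Σ/2 = 146 (positive ⇒ counter-clockwise traversal).

146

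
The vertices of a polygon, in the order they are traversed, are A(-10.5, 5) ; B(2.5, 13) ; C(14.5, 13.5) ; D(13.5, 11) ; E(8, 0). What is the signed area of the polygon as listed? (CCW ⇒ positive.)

Apply the shoelace formula: 2A = Σ (x_i·y_{i+1} − x_{i+1}·y_i), indices taken mod 5.
A→B: (-10.5)(13) − (2.5)(5) = -149
B→C: (2.5)(13.5) − (14.5)(13) = -154.75
C→D: (14.5)(11) − (13.5)(13.5) = -22.75
D→E: (13.5)(0) − (8)(11) = -88
E→A: (8)(5) − (-10.5)(0) = 40
Σ = -374.5
Signed area = Σ/2 = -187.25 (negative ⇒ clockwise traversal).

-187.25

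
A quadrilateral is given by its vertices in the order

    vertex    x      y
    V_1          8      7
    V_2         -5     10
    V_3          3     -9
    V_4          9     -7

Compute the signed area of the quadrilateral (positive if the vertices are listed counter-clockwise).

Apply the shoelace (surveyor's) formula: 2A = Σ (x_i·y_{i+1} − x_{i+1}·y_i), indices taken mod 4.
Cross-terms: 115, 15, 60, 119  ⇒  Σ = 309
Signed area = Σ/2 = 154.5 (positive ⇒ counter-clockwise traversal).

154.5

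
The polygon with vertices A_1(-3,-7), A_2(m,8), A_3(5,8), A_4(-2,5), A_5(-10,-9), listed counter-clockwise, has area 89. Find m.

6

The doubled signed area Σ (x_i y_{i+1} − x_{i+1} y_i) is linear in m.
With m=0 it equals 88; the coefficient of m is 15 (from the two edges through A_2).
So 15·m + 88 = 2·89 = 178 ⇒ m = 6.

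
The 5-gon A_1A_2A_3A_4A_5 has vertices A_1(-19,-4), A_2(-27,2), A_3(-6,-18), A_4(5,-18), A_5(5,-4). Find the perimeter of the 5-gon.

88

|A_1A_2| = √((-8)² + (6)²) = √100 = 10
|A_2A_3| = √((21)² + (-20)²) = √841 = 29
|A_3A_4| = √((11)² + (0)²) = √121 = 11
|A_4A_5| = √((0)² + (14)²) = √196 = 14
|A_5A_1| = √((-24)² + (0)²) = √576 = 24
Perimeter = 10 + 29 + 11 + 14 + 24 = 88.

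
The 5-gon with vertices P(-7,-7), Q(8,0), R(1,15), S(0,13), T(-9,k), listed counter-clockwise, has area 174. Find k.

-3

The doubled signed area Σ (x_i y_{i+1} − x_{i+1} y_i) is linear in k.
With k=0 it equals 369; the coefficient of k is 7 (from the two edges through T).
So 7·k + 369 = 2·174 = 348 ⇒ k = -3.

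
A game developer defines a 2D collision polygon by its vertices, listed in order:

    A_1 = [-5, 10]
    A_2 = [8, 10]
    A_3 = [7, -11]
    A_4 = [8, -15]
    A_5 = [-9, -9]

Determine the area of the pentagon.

Apply the surveyor's formula: 2A = Σ (x_i·y_{i+1} − x_{i+1}·y_i), indices taken mod 5.
A_1→A_2: (-5)(10) − (8)(10) = -130
A_2→A_3: (8)(-11) − (7)(10) = -158
A_3→A_4: (7)(-15) − (8)(-11) = -17
A_4→A_5: (8)(-9) − (-9)(-15) = -207
A_5→A_1: (-9)(10) − (-5)(-9) = -135
Σ = -647
Area = |Σ|/2 = 323.5.

323.5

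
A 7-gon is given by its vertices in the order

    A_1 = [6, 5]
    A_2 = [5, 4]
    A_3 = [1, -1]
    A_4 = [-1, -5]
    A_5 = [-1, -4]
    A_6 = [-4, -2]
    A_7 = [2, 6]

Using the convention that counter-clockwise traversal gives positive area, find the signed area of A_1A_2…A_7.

-38.5

A_1→A_2: (6)(4) − (5)(5) = -1
A_2→A_3: (5)(-1) − (1)(4) = -9
A_3→A_4: (1)(-5) − (-1)(-1) = -6
A_4→A_5: (-1)(-4) − (-1)(-5) = -1
A_5→A_6: (-1)(-2) − (-4)(-4) = -14
A_6→A_7: (-4)(6) − (2)(-2) = -20
A_7→A_1: (2)(5) − (6)(6) = -26
Σ = -77
Signed area = Σ/2 = -38.5 (negative ⇒ clockwise traversal).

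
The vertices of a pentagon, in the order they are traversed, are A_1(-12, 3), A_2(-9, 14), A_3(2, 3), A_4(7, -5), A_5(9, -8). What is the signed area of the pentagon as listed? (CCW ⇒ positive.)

-153.5

Apply the shoelace (surveyor's) formula: 2A = Σ (x_i·y_{i+1} − x_{i+1}·y_i), indices taken mod 5.
Σ = (-141) + (-55) + (-31) + (-11) + (-69) = -307
Signed area = Σ/2 = -153.5 (negative ⇒ clockwise traversal).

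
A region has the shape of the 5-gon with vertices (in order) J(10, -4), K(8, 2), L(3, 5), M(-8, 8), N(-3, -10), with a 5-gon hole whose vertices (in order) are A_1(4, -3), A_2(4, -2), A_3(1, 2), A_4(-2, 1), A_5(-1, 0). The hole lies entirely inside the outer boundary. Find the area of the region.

171.5

Outer boundary:
Σ = (52) + (34) + (64) + (104) + (112) = 366
Area = |Σ|/2 = 183.
Hole:
Cross-terms: 4, 10, 5, 1, 3  ⇒  Σ = 23
Area = |Σ|/2 = 11.5.
Net area = 183 − 11.5 = 171.5.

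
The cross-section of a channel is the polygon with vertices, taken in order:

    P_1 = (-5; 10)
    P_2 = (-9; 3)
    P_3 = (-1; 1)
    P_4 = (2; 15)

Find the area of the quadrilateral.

73.5

Σ = (75) + (-6) + (-17) + (95) = 147
Area = |Σ|/2 = 73.5.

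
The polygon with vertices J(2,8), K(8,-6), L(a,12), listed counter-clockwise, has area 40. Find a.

The doubled signed area Σ (x_i y_{i+1} − x_{i+1} y_i) is linear in a.
With a=0 it equals -4; the coefficient of a is 14 (from the two edges through L).
So 14·a + -4 = 2·40 = 80 ⇒ a = 6.

6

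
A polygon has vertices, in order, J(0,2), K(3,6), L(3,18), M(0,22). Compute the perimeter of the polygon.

|JK| = √((3)² + (4)²) = √25 = 5
|KL| = √((0)² + (12)²) = √144 = 12
|LM| = √((-3)² + (4)²) = √25 = 5
|MJ| = √((0)² + (-20)²) = √400 = 20
Perimeter = 5 + 12 + 5 + 20 = 42.

42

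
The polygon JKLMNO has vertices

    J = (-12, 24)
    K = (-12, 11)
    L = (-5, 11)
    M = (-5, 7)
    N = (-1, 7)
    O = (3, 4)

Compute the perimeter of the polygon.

58

|JK| = √((0)² + (-13)²) = √169 = 13
|KL| = √((7)² + (0)²) = √49 = 7
|LM| = √((0)² + (-4)²) = √16 = 4
|MN| = √((4)² + (0)²) = √16 = 4
|NO| = √((4)² + (-3)²) = √25 = 5
|OJ| = √((-15)² + (20)²) = √625 = 25
Perimeter = 13 + 7 + 4 + 4 + 5 + 25 = 58.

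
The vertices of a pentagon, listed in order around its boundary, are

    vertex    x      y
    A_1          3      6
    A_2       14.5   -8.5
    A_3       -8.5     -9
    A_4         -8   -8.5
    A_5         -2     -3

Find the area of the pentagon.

Apply the shoelace (surveyor's) formula: 2A = Σ (x_i·y_{i+1} − x_{i+1}·y_i), indices taken mod 5.
Cross-terms: -112.5, -202.75, 0.25, 7, -3  ⇒  Σ = -311
Area = |Σ|/2 = 155.5.

155.5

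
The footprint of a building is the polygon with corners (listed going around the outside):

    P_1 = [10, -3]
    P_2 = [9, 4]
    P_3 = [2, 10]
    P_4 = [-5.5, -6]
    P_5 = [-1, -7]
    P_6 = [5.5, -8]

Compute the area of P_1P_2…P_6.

167.25

Apply the shoelace (surveyor's) formula: 2A = Σ (x_i·y_{i+1} − x_{i+1}·y_i), indices taken mod 6.
Σ = (67) + (82) + (43) + (32.5) + (46.5) + (63.5) = 334.5
Area = |Σ|/2 = 167.25.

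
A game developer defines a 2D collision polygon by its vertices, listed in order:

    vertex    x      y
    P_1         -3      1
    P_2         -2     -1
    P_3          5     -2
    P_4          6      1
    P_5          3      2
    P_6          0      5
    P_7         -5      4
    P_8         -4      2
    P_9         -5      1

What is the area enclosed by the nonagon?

45

P_1→P_2: (-3)(-1) − (-2)(1) = 5
P_2→P_3: (-2)(-2) − (5)(-1) = 9
P_3→P_4: (5)(1) − (6)(-2) = 17
P_4→P_5: (6)(2) − (3)(1) = 9
P_5→P_6: (3)(5) − (0)(2) = 15
P_6→P_7: (0)(4) − (-5)(5) = 25
P_7→P_8: (-5)(2) − (-4)(4) = 6
P_8→P_9: (-4)(1) − (-5)(2) = 6
P_9→P_1: (-5)(1) − (-3)(1) = -2
Σ = 90
Area = |Σ|/2 = 45.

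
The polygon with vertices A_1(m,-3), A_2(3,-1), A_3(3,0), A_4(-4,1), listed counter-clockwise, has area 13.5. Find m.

0

The doubled signed area Σ (x_i y_{i+1} − x_{i+1} y_i) is linear in m.
With m=0 it equals 27; the coefficient of m is -2 (from the two edges through A_1).
So -2·m + 27 = 2·13.5 = 27 ⇒ m = 0.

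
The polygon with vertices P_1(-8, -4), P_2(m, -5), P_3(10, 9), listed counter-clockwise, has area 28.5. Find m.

-5

Write out the shoelace sum; only the two edges meeting at P_2 involve m:
2·Area = [((-8)·(-5) − m·(-4)) + (m·9 − 10·(-5))] + 32
       = 13·m + 122 = 57
⇒ m = -5.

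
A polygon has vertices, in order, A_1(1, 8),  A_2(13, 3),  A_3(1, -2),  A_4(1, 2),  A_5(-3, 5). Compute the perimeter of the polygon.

|A_1A_2| = √((12)² + (-5)²) = √169 = 13
|A_2A_3| = √((-12)² + (-5)²) = √169 = 13
|A_3A_4| = √((0)² + (4)²) = √16 = 4
|A_4A_5| = √((-4)² + (3)²) = √25 = 5
|A_5A_1| = √((4)² + (3)²) = √25 = 5
Perimeter = 13 + 13 + 4 + 5 + 5 = 40.

40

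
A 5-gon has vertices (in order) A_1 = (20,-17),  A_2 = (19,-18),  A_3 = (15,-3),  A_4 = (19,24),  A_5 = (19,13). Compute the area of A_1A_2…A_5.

99.5

Σ = (-37) + (213) + (417) + (-209) + (-583) = -199
Area = |Σ|/2 = 99.5.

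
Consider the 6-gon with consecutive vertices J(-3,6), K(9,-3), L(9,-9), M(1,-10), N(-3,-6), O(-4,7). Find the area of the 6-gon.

Apply Gauss's area formula: 2A = Σ (x_i·y_{i+1} − x_{i+1}·y_i), indices taken mod 6.
Cross-terms: -45, -54, -81, -36, -45, -3  ⇒  Σ = -264
Area = |Σ|/2 = 132.

132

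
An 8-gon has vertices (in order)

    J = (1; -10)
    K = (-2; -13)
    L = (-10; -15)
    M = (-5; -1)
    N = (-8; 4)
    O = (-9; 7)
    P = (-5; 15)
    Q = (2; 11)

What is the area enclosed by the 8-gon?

Σ = (-33) + (-100) + (-65) + (-28) + (-20) + (-100) + (-85) + (-31) = -462
Area = |Σ|/2 = 231.

231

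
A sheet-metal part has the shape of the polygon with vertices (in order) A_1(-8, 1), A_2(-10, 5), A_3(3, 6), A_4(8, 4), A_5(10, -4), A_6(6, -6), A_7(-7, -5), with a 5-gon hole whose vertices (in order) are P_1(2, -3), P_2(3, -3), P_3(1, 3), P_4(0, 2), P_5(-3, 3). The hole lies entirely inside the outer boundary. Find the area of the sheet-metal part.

171

Outer boundary:
Apply Gauss's area formula: 2A = Σ (x_i·y_{i+1} − x_{i+1}·y_i), indices taken mod 7.
Cross-terms: -30, -75, -36, -72, -36, -72, -47  ⇒  Σ = -368
Area = |Σ|/2 = 184.
Hole:
Apply Gauss's area formula: 2A = Σ (x_i·y_{i+1} − x_{i+1}·y_i), indices taken mod 5.
Σ = (3) + (12) + (2) + (6) + (3) = 26
Area = |Σ|/2 = 13.
Net area = 184 − 13 = 171.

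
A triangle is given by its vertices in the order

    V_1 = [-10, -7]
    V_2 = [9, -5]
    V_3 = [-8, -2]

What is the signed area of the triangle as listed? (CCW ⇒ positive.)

45.5

Apply the surveyor's formula: 2A = Σ (x_i·y_{i+1} − x_{i+1}·y_i), indices taken mod 3.
V_1→V_2: (-10)(-5) − (9)(-7) = 113
V_2→V_3: (9)(-2) − (-8)(-5) = -58
V_3→V_1: (-8)(-7) − (-10)(-2) = 36
Σ = 91
Signed area = Σ/2 = 45.5 (positive ⇒ counter-clockwise traversal).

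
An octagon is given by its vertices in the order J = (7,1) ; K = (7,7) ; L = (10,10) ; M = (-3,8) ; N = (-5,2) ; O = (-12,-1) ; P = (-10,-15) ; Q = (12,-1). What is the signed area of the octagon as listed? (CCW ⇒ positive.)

Apply Gauss's area formula: 2A = Σ (x_i·y_{i+1} − x_{i+1}·y_i), indices taken mod 8.
Σ = (42) + (0) + (110) + (34) + (29) + (170) + (190) + (19) = 594
Signed area = Σ/2 = 297 (positive ⇒ counter-clockwise traversal).

297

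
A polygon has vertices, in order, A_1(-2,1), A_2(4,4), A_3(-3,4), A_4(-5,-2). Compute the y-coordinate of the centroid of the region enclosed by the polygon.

25/11

Apply Gauss's area formula. First the cross-terms c_i = x_i·y_{i+1} − x_{i+1}·y_i:
  -12, 28, 26, -9  ⇒  2A = 33, A = 16.5.
Then Σ (y_i + y_{i+1})·c_i = 225, so ȳ = 225 / (6·16.5) = 25/11.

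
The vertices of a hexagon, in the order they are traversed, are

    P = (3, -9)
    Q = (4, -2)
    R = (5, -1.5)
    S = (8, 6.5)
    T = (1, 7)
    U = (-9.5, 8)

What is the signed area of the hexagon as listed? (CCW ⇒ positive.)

Apply the surveyor's formula: 2A = Σ (x_i·y_{i+1} − x_{i+1}·y_i), indices taken mod 6.
Cross-terms: 30, 4, 44.5, 49.5, 74.5, 61.5  ⇒  Σ = 264
Signed area = Σ/2 = 132 (positive ⇒ counter-clockwise traversal).

132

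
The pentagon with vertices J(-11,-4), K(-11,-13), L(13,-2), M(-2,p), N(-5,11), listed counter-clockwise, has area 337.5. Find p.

Write out the shoelace sum; only the two edges meeting at M involve p:
2·Area = [(13·p − (-2)·(-2)) + ((-2)·11 − (-5)·p)] + 431
       = 18·p + 405 = 675
⇒ p = 15.

15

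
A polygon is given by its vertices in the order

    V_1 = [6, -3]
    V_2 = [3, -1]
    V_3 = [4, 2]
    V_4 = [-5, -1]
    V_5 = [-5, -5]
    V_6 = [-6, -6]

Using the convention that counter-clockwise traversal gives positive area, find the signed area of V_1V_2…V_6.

Σ = (3) + (10) + (6) + (20) + (0) + (54) = 93
Signed area = Σ/2 = 46.5 (positive ⇒ counter-clockwise traversal).

46.5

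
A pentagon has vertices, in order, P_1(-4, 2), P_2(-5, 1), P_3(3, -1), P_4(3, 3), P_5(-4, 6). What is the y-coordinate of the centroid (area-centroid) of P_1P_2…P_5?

20/9

Apply Gauss's area formula. First the cross-terms c_i = x_i·y_{i+1} − x_{i+1}·y_i:
  6, 2, 12, 30, 16  ⇒  2A = 66, A = 33.
Then Σ (y_i + y_{i+1})·c_i = 440, so ȳ = 440 / (6·33) = 20/9.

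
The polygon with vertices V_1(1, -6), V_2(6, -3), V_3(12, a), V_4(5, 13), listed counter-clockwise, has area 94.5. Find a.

7

Write out the shoelace sum; only the two edges meeting at V_3 involve a:
2·Area = [(6·a − 12·(-3)) + (12·13 − 5·a)] + -10
       = 1·a + 182 = 189
⇒ a = 7.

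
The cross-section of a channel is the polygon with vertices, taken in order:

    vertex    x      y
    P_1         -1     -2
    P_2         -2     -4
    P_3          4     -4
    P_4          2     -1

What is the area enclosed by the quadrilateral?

11.5

Cross-terms: 0, 24, 4, -5  ⇒  Σ = 23
Area = |Σ|/2 = 11.5.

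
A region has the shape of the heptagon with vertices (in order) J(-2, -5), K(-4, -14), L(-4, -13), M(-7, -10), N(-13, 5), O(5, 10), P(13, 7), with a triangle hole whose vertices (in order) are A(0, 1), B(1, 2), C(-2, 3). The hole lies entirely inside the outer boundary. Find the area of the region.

Outer boundary:
Apply Gauss's area formula: 2A = Σ (x_i·y_{i+1} − x_{i+1}·y_i), indices taken mod 7.
Cross-terms: 8, -4, -51, -165, -155, -95, -51  ⇒  Σ = -513
Area = |Σ|/2 = 256.5.
Hole:
Apply Gauss's area formula: 2A = Σ (x_i·y_{i+1} − x_{i+1}·y_i), indices taken mod 3.
A→B: (0)(2) − (1)(1) = -1
B→C: (1)(3) − (-2)(2) = 7
C→A: (-2)(1) − (0)(3) = -2
Σ = 4
Area = |Σ|/2 = 2.
Net area = 256.5 − 2 = 254.5.

254.5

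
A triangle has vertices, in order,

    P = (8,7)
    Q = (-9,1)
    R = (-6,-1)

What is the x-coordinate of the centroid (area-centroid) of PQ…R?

Apply the shoelace (surveyor's) formula. First the cross-terms c_i = x_i·y_{i+1} − x_{i+1}·y_i:
  71, 15, -34  ⇒  2A = 52, A = 26.
Then Σ (x_i + x_{i+1})·c_i = -364, so x̄ = -364 / (6·26) = -7/3.

-7/3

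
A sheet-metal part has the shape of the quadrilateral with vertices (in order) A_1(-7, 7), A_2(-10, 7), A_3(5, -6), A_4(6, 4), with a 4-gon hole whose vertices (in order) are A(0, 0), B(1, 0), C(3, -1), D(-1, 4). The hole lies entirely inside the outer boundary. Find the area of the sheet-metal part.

Outer boundary:
Apply the shoelace formula: 2A = Σ (x_i·y_{i+1} − x_{i+1}·y_i), indices taken mod 4.
Cross-terms: 21, 25, 56, 70  ⇒  Σ = 172
Area = |Σ|/2 = 86.
Hole:
Apply the shoelace formula: 2A = Σ (x_i·y_{i+1} − x_{i+1}·y_i), indices taken mod 4.
Σ = (0) + (-1) + (11) + (0) = 10
Area = |Σ|/2 = 5.
Net area = 86 − 5 = 81.

81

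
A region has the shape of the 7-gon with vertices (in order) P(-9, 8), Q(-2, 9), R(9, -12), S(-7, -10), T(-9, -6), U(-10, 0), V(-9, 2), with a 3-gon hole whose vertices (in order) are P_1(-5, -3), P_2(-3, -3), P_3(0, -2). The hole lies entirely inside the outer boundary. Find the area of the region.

Outer boundary:
Apply the shoelace formula: 2A = Σ (x_i·y_{i+1} − x_{i+1}·y_i), indices taken mod 7.
P→Q: (-9)(9) − (-2)(8) = -65
Q→R: (-2)(-12) − (9)(9) = -57
R→S: (9)(-10) − (-7)(-12) = -174
S→T: (-7)(-6) − (-9)(-10) = -48
T→U: (-9)(0) − (-10)(-6) = -60
U→V: (-10)(2) − (-9)(0) = -20
V→P: (-9)(8) − (-9)(2) = -54
Σ = -478
Area = |Σ|/2 = 239.
Hole:
Σ = (6) + (6) + (-10) = 2
Area = |Σ|/2 = 1.
Net area = 239 − 1 = 238.

238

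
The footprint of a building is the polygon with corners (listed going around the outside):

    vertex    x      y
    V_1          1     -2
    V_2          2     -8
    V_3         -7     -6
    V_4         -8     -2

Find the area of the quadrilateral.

44

Cross-terms: -4, -68, -34, 18  ⇒  Σ = -88
Area = |Σ|/2 = 44.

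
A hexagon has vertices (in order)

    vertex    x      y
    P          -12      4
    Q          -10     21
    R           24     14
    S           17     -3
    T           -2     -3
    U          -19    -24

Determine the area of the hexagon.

798

Apply Gauss's area formula: 2A = Σ (x_i·y_{i+1} − x_{i+1}·y_i), indices taken mod 6.
Cross-terms: -212, -644, -310, -57, -9, -364  ⇒  Σ = -1596
Area = |Σ|/2 = 798.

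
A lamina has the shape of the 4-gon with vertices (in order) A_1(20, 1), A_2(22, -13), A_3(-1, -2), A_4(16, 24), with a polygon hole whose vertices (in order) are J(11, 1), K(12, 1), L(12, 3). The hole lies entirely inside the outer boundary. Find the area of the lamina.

Outer boundary:
Σ = (-282) + (-57) + (8) + (-464) = -795
Area = |Σ|/2 = 397.5.
Hole:
Apply the shoelace (surveyor's) formula: 2A = Σ (x_i·y_{i+1} − x_{i+1}·y_i), indices taken mod 3.
Σ = (-1) + (24) + (-21) = 2
Area = |Σ|/2 = 1.
Net area = 397.5 − 1 = 396.5.

396.5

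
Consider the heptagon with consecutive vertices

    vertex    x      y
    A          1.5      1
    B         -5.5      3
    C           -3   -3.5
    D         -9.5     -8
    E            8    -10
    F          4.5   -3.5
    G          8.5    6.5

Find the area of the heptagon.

Apply the shoelace (surveyor's) formula: 2A = Σ (x_i·y_{i+1} − x_{i+1}·y_i), indices taken mod 7.
Cross-terms: 10, 28.25, -9.25, 159, 17, 59, -1.25  ⇒  Σ = 262.75
Area = |Σ|/2 = 131.375.

131.375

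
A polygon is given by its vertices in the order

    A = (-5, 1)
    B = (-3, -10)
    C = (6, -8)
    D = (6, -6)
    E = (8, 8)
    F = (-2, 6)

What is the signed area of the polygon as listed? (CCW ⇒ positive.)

168.5

A→B: (-5)(-10) − (-3)(1) = 53
B→C: (-3)(-8) − (6)(-10) = 84
C→D: (6)(-6) − (6)(-8) = 12
D→E: (6)(8) − (8)(-6) = 96
E→F: (8)(6) − (-2)(8) = 64
F→A: (-2)(1) − (-5)(6) = 28
Σ = 337
Signed area = Σ/2 = 168.5 (positive ⇒ counter-clockwise traversal).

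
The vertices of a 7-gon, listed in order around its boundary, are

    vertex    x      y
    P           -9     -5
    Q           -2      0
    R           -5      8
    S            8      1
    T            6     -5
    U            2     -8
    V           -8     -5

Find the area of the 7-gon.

Apply the surveyor's formula: 2A = Σ (x_i·y_{i+1} − x_{i+1}·y_i), indices taken mod 7.
Σ = (-10) + (-16) + (-69) + (-46) + (-38) + (-74) + (-5) = -258
Area = |Σ|/2 = 129.

129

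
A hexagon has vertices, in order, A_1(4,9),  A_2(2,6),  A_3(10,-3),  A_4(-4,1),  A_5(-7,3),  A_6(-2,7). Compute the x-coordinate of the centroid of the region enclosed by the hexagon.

209/234

Apply the shoelace (surveyor's) formula. First the cross-terms c_i = x_i·y_{i+1} − x_{i+1}·y_i:
  6, -66, -2, -5, -43, -46  ⇒  2A = -156, A = -78.
Then Σ (x_i + x_{i+1})·c_i = -418, so x̄ = -418 / (6·(-78)) = 209/234.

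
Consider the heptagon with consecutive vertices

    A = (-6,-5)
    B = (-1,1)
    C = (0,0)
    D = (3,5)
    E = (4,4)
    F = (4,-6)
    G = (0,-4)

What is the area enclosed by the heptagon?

Apply the shoelace formula: 2A = Σ (x_i·y_{i+1} − x_{i+1}·y_i), indices taken mod 7.
A→B: (-6)(1) − (-1)(-5) = -11
B→C: (-1)(0) − (0)(1) = 0
C→D: (0)(5) − (3)(0) = 0
D→E: (3)(4) − (4)(5) = -8
E→F: (4)(-6) − (4)(4) = -40
F→G: (4)(-4) − (0)(-6) = -16
G→A: (0)(-5) − (-6)(-4) = -24
Σ = -99
Area = |Σ|/2 = 49.5.

49.5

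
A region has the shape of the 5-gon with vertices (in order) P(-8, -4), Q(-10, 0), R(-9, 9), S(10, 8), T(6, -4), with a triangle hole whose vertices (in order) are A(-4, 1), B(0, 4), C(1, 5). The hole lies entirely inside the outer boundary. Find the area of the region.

Outer boundary:
Σ = (-40) + (-90) + (-162) + (-88) + (-56) = -436
Area = |Σ|/2 = 218.
Hole:
A→B: (-4)(4) − (0)(1) = -16
B→C: (0)(5) − (1)(4) = -4
C→A: (1)(1) − (-4)(5) = 21
Σ = 1
Area = |Σ|/2 = 0.5.
Net area = 218 − 0.5 = 217.5.

217.5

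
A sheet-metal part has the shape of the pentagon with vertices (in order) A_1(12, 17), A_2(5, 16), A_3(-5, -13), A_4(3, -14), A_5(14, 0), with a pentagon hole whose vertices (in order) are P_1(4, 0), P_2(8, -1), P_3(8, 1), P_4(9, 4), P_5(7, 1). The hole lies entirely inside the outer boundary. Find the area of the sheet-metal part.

Outer boundary:
Apply Gauss's area formula: 2A = Σ (x_i·y_{i+1} − x_{i+1}·y_i), indices taken mod 5.
Σ = (107) + (15) + (109) + (196) + (238) = 665
Area = |Σ|/2 = 332.5.
Hole:
Apply Gauss's area formula: 2A = Σ (x_i·y_{i+1} − x_{i+1}·y_i), indices taken mod 5.
Σ = (-4) + (16) + (23) + (-19) + (-4) = 12
Area = |Σ|/2 = 6.
Net area = 332.5 − 6 = 326.5.

326.5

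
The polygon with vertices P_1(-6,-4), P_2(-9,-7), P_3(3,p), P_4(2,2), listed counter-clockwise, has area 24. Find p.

-1

Write out the shoelace sum; only the two edges meeting at P_3 involve p:
2·Area = [((-9)·p − 3·(-7)) + (3·2 − 2·p)] + 10
       = -11·p + 37 = 48
⇒ p = -1.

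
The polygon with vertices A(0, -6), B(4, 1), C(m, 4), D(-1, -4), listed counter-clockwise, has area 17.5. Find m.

3

The doubled signed area Σ (x_i y_{i+1} − x_{i+1} y_i) is linear in m.
With m=0 it equals 50; the coefficient of m is -5 (from the two edges through C).
So -5·m + 50 = 2·17.5 = 35 ⇒ m = 3.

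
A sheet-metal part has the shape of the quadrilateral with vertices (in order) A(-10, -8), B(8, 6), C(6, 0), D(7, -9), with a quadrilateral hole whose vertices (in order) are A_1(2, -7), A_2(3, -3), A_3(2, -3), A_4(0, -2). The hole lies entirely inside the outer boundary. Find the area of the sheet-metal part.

Outer boundary:
Apply the surveyor's formula: 2A = Σ (x_i·y_{i+1} − x_{i+1}·y_i), indices taken mod 4.
Σ = (4) + (-36) + (-54) + (-146) = -232
Area = |Σ|/2 = 116.
Hole:
Apply the shoelace formula: 2A = Σ (x_i·y_{i+1} − x_{i+1}·y_i), indices taken mod 4.
Cross-terms: 15, -3, -4, 4  ⇒  Σ = 12
Area = |Σ|/2 = 6.
Net area = 116 − 6 = 110.

110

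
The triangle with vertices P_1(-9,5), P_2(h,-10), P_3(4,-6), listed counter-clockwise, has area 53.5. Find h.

-1

Write out the shoelace sum; only the two edges meeting at P_2 involve h:
2·Area = [((-9)·(-10) − h·5) + (h·(-6) − 4·(-10))] + -34
       = -11·h + 96 = 107
⇒ h = -1.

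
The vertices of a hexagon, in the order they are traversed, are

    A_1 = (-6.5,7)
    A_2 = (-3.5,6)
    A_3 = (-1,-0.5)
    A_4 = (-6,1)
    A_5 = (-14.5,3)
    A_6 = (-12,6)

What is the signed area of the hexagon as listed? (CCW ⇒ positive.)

-55.125

Apply Gauss's area formula: 2A = Σ (x_i·y_{i+1} − x_{i+1}·y_i), indices taken mod 6.
A_1→A_2: (-6.5)(6) − (-3.5)(7) = -14.5
A_2→A_3: (-3.5)(-0.5) − (-1)(6) = 7.75
A_3→A_4: (-1)(1) − (-6)(-0.5) = -4
A_4→A_5: (-6)(3) − (-14.5)(1) = -3.5
A_5→A_6: (-14.5)(6) − (-12)(3) = -51
A_6→A_1: (-12)(7) − (-6.5)(6) = -45
Σ = -110.25
Signed area = Σ/2 = -55.125 (negative ⇒ clockwise traversal).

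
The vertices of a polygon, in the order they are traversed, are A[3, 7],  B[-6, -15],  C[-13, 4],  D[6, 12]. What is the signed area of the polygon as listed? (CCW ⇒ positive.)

-198

Apply the shoelace (surveyor's) formula: 2A = Σ (x_i·y_{i+1} − x_{i+1}·y_i), indices taken mod 4.
A→B: (3)(-15) − (-6)(7) = -3
B→C: (-6)(4) − (-13)(-15) = -219
C→D: (-13)(12) − (6)(4) = -180
D→A: (6)(7) − (3)(12) = 6
Σ = -396
Signed area = Σ/2 = -198 (negative ⇒ clockwise traversal).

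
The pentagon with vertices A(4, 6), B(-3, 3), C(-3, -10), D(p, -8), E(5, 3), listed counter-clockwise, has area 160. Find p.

The doubled signed area Σ (x_i y_{i+1} − x_{i+1} y_i) is linear in p.
With p=0 it equals 151; the coefficient of p is 13 (from the two edges through D).
So 13·p + 151 = 2·160 = 320 ⇒ p = 13.

13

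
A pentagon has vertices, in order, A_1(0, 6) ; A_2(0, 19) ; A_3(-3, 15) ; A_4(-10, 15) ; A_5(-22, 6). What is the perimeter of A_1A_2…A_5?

62

|A_1A_2| = √((0)² + (13)²) = √169 = 13
|A_2A_3| = √((-3)² + (-4)²) = √25 = 5
|A_3A_4| = √((-7)² + (0)²) = √49 = 7
|A_4A_5| = √((-12)² + (-9)²) = √225 = 15
|A_5A_1| = √((22)² + (0)²) = √484 = 22
Perimeter = 13 + 5 + 7 + 15 + 22 = 62.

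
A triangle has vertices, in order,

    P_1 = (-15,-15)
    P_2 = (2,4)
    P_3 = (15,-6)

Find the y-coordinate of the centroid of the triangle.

Apply the shoelace (surveyor's) formula. First the cross-terms c_i = x_i·y_{i+1} − x_{i+1}·y_i:
  -30, -72, -315  ⇒  2A = -417, A = -208.5.
Then Σ (y_i + y_{i+1})·c_i = 7089, so ȳ = 7089 / (6·(-208.5)) = -17/3.

-17/3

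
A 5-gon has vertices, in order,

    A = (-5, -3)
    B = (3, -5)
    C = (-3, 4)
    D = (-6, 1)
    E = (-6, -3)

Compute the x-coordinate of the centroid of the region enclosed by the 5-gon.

-578/237

Apply the shoelace formula. First the cross-terms c_i = x_i·y_{i+1} − x_{i+1}·y_i:
  34, -3, 21, 24, 3  ⇒  2A = 79, A = 39.5.
Then Σ (x_i + x_{i+1})·c_i = -578, so x̄ = -578 / (6·39.5) = -578/237.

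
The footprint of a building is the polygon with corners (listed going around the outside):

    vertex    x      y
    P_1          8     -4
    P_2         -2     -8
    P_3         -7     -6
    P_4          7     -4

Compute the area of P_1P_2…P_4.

21

Apply Gauss's area formula: 2A = Σ (x_i·y_{i+1} − x_{i+1}·y_i), indices taken mod 4.
P_1→P_2: (8)(-8) − (-2)(-4) = -72
P_2→P_3: (-2)(-6) − (-7)(-8) = -44
P_3→P_4: (-7)(-4) − (7)(-6) = 70
P_4→P_1: (7)(-4) − (8)(-4) = 4
Σ = -42
Area = |Σ|/2 = 21.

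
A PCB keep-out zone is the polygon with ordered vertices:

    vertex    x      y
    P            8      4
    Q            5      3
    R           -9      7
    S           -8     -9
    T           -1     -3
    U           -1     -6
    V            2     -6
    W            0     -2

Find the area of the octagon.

Apply Gauss's area formula: 2A = Σ (x_i·y_{i+1} − x_{i+1}·y_i), indices taken mod 8.
Cross-terms: 4, 62, 137, 15, 3, 18, -4, 16  ⇒  Σ = 251
Area = |Σ|/2 = 125.5.

125.5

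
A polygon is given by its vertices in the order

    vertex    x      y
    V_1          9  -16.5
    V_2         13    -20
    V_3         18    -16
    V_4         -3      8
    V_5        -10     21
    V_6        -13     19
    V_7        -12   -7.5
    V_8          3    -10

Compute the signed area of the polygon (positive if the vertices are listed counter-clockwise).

445.5

Apply the surveyor's formula: 2A = Σ (x_i·y_{i+1} − x_{i+1}·y_i), indices taken mod 8.
V_1→V_2: (9)(-20) − (13)(-16.5) = 34.5
V_2→V_3: (13)(-16) − (18)(-20) = 152
V_3→V_4: (18)(8) − (-3)(-16) = 96
V_4→V_5: (-3)(21) − (-10)(8) = 17
V_5→V_6: (-10)(19) − (-13)(21) = 83
V_6→V_7: (-13)(-7.5) − (-12)(19) = 325.5
V_7→V_8: (-12)(-10) − (3)(-7.5) = 142.5
V_8→V_1: (3)(-16.5) − (9)(-10) = 40.5
Σ = 891
Signed area = Σ/2 = 445.5 (positive ⇒ counter-clockwise traversal).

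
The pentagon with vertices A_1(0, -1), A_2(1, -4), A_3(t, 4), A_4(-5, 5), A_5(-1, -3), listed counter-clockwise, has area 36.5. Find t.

3

The doubled signed area Σ (x_i y_{i+1} − x_{i+1} y_i) is linear in t.
With t=0 it equals 46; the coefficient of t is 9 (from the two edges through A_3).
So 9·t + 46 = 2·36.5 = 73 ⇒ t = 3.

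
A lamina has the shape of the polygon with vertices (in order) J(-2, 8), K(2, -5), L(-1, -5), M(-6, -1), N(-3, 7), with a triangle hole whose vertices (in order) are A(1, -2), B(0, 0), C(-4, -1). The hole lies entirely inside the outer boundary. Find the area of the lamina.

48

Outer boundary:
Σ = (-6) + (-15) + (-29) + (-45) + (-10) = -105
Area = |Σ|/2 = 52.5.
Hole:
Apply the shoelace formula: 2A = Σ (x_i·y_{i+1} − x_{i+1}·y_i), indices taken mod 3.
Cross-terms: 0, 0, 9  ⇒  Σ = 9
Area = |Σ|/2 = 4.5.
Net area = 52.5 − 4.5 = 48.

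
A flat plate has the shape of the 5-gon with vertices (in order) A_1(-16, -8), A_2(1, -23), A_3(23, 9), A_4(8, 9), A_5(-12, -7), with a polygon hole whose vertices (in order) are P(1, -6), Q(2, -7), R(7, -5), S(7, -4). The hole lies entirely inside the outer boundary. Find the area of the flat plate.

536

Outer boundary:
Apply the shoelace formula: 2A = Σ (x_i·y_{i+1} − x_{i+1}·y_i), indices taken mod 5.
Cross-terms: 376, 538, 135, 52, -16  ⇒  Σ = 1085
Area = |Σ|/2 = 542.5.
Hole:
Cross-terms: 5, 39, 7, -38  ⇒  Σ = 13
Area = |Σ|/2 = 6.5.
Net area = 542.5 − 6.5 = 536.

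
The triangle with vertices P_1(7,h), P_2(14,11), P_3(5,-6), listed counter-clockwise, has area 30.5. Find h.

-9

Write out the shoelace sum; only the two edges meeting at P_1 involve h:
2·Area = [(5·h − 7·(-6)) + (7·11 − 14·h)] + -139
       = -9·h + -20 = 61
⇒ h = -9.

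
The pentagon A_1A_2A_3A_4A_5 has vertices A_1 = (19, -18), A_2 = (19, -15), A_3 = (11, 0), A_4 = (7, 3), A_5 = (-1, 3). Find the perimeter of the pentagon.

62

|A_1A_2| = √((0)² + (3)²) = √9 = 3
|A_2A_3| = √((-8)² + (15)²) = √289 = 17
|A_3A_4| = √((-4)² + (3)²) = √25 = 5
|A_4A_5| = √((-8)² + (0)²) = √64 = 8
|A_5A_1| = √((20)² + (-21)²) = √841 = 29
Perimeter = 3 + 17 + 5 + 8 + 29 = 62.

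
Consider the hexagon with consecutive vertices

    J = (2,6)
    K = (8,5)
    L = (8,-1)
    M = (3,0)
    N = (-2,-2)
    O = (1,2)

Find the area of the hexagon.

J→K: (2)(5) − (8)(6) = -38
K→L: (8)(-1) − (8)(5) = -48
L→M: (8)(0) − (3)(-1) = 3
M→N: (3)(-2) − (-2)(0) = -6
N→O: (-2)(2) − (1)(-2) = -2
O→J: (1)(6) − (2)(2) = 2
Σ = -89
Area = |Σ|/2 = 44.5.

44.5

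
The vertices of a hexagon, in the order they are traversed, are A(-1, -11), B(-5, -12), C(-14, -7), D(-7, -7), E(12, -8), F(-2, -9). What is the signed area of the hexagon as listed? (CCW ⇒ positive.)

-49

Cross-terms: -43, -133, 49, 140, -124, 13  ⇒  Σ = -98
Signed area = Σ/2 = -49 (negative ⇒ clockwise traversal).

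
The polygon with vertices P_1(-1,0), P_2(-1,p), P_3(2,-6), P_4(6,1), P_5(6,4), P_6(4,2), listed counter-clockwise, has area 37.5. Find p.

The doubled signed area Σ (x_i y_{i+1} − x_{i+1} y_i) is linear in p.
With p=0 it equals 60; the coefficient of p is -3 (from the two edges through P_2).
So -3·p + 60 = 2·37.5 = 75 ⇒ p = -5.

-5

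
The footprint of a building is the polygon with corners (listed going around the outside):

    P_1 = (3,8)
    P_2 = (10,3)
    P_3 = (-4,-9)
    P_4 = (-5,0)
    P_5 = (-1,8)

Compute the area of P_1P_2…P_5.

Apply the surveyor's formula: 2A = Σ (x_i·y_{i+1} − x_{i+1}·y_i), indices taken mod 5.
Σ = (-71) + (-78) + (-45) + (-40) + (-32) = -266
Area = |Σ|/2 = 133.

133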